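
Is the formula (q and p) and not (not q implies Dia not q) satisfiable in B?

1. (q and p) and not (not q implies Dia not q), w0
2. q and p, w0
3. not (not q implies Dia not q), w0
4. q, w0
5. p, w0
6. not q, w0
7. not Dia not q, w0
Accessibility: w0Rw0
Branch closes: q and not q both at w0.
All branches of the tableau close; one closing branch shown above.

No, unsatisfiable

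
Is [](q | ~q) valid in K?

Valid in K

Tableau for the negation ~[](q | ~q):
1. ~[](q | ~q), u
2. ~(q | ~q), v
3. ~q, v
4. q, v
Accessibility: uRv
Branch closes: q and ~q both at v.
All branches of the negation close; one closing branch shown above.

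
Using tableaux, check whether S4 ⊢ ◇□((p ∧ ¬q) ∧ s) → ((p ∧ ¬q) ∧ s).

No, not valid

Tableau for the negation ¬(◇□((p ∧ ¬q) ∧ s) → ((p ∧ ¬q) ∧ s)):
1. ¬(◇□((p ∧ ¬q) ∧ s) → ((p ∧ ¬q) ∧ s)), u
2. ◇□((p ∧ ¬q) ∧ s), u
3. ¬((p ∧ ¬q) ∧ s), u
4. ¬s, u
5. □((p ∧ ¬q) ∧ s), v
6. (p ∧ ¬q) ∧ s, v
7. p ∧ ¬q, v
8. s, v
9. p, v
10. ¬q, v
Accessibility: uRu, uRv, vRv
The negation has an open branch (countermodel exists).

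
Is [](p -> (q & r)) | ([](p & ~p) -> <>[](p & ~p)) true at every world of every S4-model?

Yes, valid

Tableau for the negation ~([](p -> (q & r)) | ([](p & ~p) -> <>[](p & ~p))):
1. ~([](p -> (q & r)) | ([](p & ~p) -> <>[](p & ~p))), 0
2. ~[](p -> (q & r)), 0
3. ~([](p & ~p) -> <>[](p & ~p)), 0
4. [](p & ~p), 0
5. ~<>[](p & ~p), 0
6. p & ~p, 0
7. p, 0
8. ~p, 0
Accessibility: 0R0
Branch closes: p and ~p both at 0.
Every branch of the negation's tableau closes; the branch above is one of them.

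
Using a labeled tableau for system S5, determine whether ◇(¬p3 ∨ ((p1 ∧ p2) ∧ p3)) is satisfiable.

Satisfiable (open branch found)

1. ◇(¬p3 ∨ ((p1 ∧ p2) ∧ p3)), w0
2. ¬p3 ∨ ((p1 ∧ p2) ∧ p3), w1   [◇-rule on 1: fresh world w1, w0Rw1]
3. (p1 ∧ p2) ∧ p3, w1   [∨-rule on 2 (branches; this branch)]
4. p1 ∧ p2, w1   [∧-rule on 3]
5. p3, w1   [∧-rule on 3]
6. p1, w1   [∧-rule on 4]
7. p2, w1   [∧-rule on 4]
Accessibility: w0Rw0, w0Rw1, w1Rw0, w1Rw1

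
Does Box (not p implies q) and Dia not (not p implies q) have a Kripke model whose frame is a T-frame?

1. Box (not p implies q) and Dia not (not p implies q), w0
2. Box (not p implies q), w0   [and-rule on 1]
3. Dia not (not p implies q), w0   [and-rule on 1]
4. not p implies q, w0   [Box-rule on 2 via w0Rw0]
5. q, w0   [implies-rule on 4 (branches; this branch)]
6. not (not p implies q), w1   [Dia-rule on 3: fresh world w1, w0Rw1]
7. not p, w1   [neg-implies-rule on 6]
8. not q, w1   [neg-implies-rule on 6]
9. not p implies q, w1   [Box-rule on 2 via w0Rw1]
10. q, w1   [implies-rule on 9 (branches; this branch)]
Accessibility: w0Rw0, w0Rw1, w1Rw1
Branch closes: q and not q both at w1.
All branches of the tableau close; one closing branch shown above.

Unsatisfiable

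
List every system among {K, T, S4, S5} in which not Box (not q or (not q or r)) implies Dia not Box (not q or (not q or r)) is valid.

T, S4, S5

K-tableau for the negation not (not Box (not q or (not q or r)) implies Dia not Box (not q or (not q or r))):
1. not (not Box (not q or (not q or r)) implies Dia not Box (not q or (not q or r))), u
2. not Box (not q or (not q or r)), u
3. not Dia not Box (not q or (not q or r)), u
4. not (not q or (not q or r)), v
5. q, v
6. not (not q or r), v
7. not r, v
8. Box (not q or (not q or r)), v
Accessibility: uRv
Complete open branch: countermodel on a K-frame, so not valid in K.
T-tableau for the negation not (not Box (not q or (not q or r)) implies Dia not Box (not q or (not q or r))):
1. not (not Box (not q or (not q or r)) implies Dia not Box (not q or (not q or r))), u
2. not Box (not q or (not q or r)), u
3. not Dia not Box (not q or (not q or r)), u
4. Box (not q or (not q or r)), u
5. not q or (not q or r), u
6. not q or r, u
7. r, u
8. not (not q or (not q or r)), v
9. q, v
10. not (not q or r), v
11. not r, v
12. Box (not q or (not q or r)), v
13. not q or (not q or r), v
14. not q or r, v
15. r, v
Accessibility: uRu, uRv, vRv
Branch closes: r and not r both at v.
Every branch closes (one shown): valid in T, hence also in S4, S5 (every theorem of T is a theorem of S4 and S5).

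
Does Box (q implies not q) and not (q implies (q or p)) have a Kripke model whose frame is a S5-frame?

1. Box (q implies not q) and not (q implies (q or p)), w0
2. Box (q implies not q), w0
3. not (q implies (q or p)), w0
4. q, w0
5. not (q or p), w0
6. not q, w0
7. not p, w0
Accessibility: w0Rw0
Branch closes: q and not q both at w0.
All branches of the tableau close; one closing branch shown above.

Unsatisfiable (every branch closes)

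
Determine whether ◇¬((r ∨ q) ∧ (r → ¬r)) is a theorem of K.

Not valid

Tableau for the negation ¬◇¬((r ∨ q) ∧ (r → ¬r)):
1. ¬◇¬((r ∨ q) ∧ (r → ¬r)), u
The negation has an open branch (countermodel exists).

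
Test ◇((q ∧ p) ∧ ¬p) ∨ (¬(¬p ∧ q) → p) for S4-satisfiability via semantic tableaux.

1. ◇((q ∧ p) ∧ ¬p) ∨ (¬(¬p ∧ q) → p), w0
2. ¬(¬p ∧ q) → p, w0   [∨-rule on 1 (branches; this branch)]
3. p, w0   [→-rule on 2 (branches; this branch)]
Accessibility: w0Rw0

Satisfiable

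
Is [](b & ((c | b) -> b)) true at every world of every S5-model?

No, not valid

Tableau for the negation ~[](b & ((c | b) -> b)):
1. ~[](b & ((c | b) -> b)), 0
2. ~(b & ((c | b) -> b)), 1
3. ~((c | b) -> b), 1
4. c | b, 1
5. ~b, 1
6. c, 1
Accessibility: 0R0, 0R1, 1R0, 1R1
The negation has an open branch (countermodel exists).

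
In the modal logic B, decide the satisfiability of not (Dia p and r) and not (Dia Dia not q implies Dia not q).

1. not (Dia p and r) and not (Dia Dia not q implies Dia not q), w0
2. not (Dia p and r), w0   [and-rule on 1]
3. not (Dia Dia not q implies Dia not q), w0   [and-rule on 1]
4. Dia Dia not q, w0   [neg-implies-rule on 3]
5. not Dia not q, w0   [neg-implies-rule on 3]
6. q, w0   [neg-Dia-rule on 5 via w0Rw0]
7. not r, w0   [neg-and-rule on 2 (branches; this branch)]
8. Dia not q, w1   [Dia-rule on 4: fresh world w1, w0Rw1]
9. q, w1   [neg-Dia-rule on 5 via w0Rw1]
10. not q, w2   [Dia-rule on 8: fresh world w2, w1Rw2]
Accessibility: w0Rw0, w0Rw1, w1Rw0, w1Rw1, w1Rw2, w2Rw1, w2Rw2

Satisfiable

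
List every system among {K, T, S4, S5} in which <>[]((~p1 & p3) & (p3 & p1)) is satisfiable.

K

T-tableau for the formula:
1. <>[]((~p1 & p3) & (p3 & p1)), w0
2. []((~p1 & p3) & (p3 & p1)), w1
3. (~p1 & p3) & (p3 & p1), w1
4. ~p1 & p3, w1
5. p3 & p1, w1
6. ~p1, w1
7. p3, w1
8. p1, w1
Accessibility: w0Rw0, w0Rw1, w1Rw1
Branch closes: p1 and ~p1 both at w1.
Every branch closes (one shown): unsatisfiable in T, hence also in S4, S5 (every S4/S5-frame is a T-frame).
K-tableau for the formula:
1. <>[]((~p1 & p3) & (p3 & p1)), w0
2. []((~p1 & p3) & (p3 & p1)), w1
Accessibility: w0Rw1
Complete open branch: satisfiable in K.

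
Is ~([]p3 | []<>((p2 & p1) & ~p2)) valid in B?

No, not valid

Tableau for the negation []p3 | []<>((p2 & p1) & ~p2):
1. []p3 | []<>((p2 & p1) & ~p2), w0
2. []p3, w0
3. p3, w0
Accessibility: w0Rw0
The negation has an open branch (countermodel exists).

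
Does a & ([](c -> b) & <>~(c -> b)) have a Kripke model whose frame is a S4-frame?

Unsatisfiable

1. a & ([](c -> b) & <>~(c -> b)), w0
2. a, w0
3. [](c -> b) & <>~(c -> b), w0
4. [](c -> b), w0
5. <>~(c -> b), w0
6. c -> b, w0
7. b, w0
8. ~(c -> b), w1
9. c, w1
10. ~b, w1
11. c -> b, w1
12. b, w1
Accessibility: w0Rw0, w0Rw1, w1Rw1
Branch closes: b and ~b both at w1.
Every branch closes; the branch above is one of them.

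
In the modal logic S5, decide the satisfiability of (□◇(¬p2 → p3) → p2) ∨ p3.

Satisfiable (open branch found)

1. (□◇(¬p2 → p3) → p2) ∨ p3, u
2. p3, u   [∨-rule on 1 (branches; this branch)]
Accessibility: uRu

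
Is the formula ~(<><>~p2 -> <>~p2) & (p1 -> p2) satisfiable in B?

1. ~(<><>~p2 -> <>~p2) & (p1 -> p2), w0
2. ~(<><>~p2 -> <>~p2), w0   [&-rule on 1]
3. p1 -> p2, w0   [&-rule on 1]
4. <><>~p2, w0   [~->-rule on 2]
5. ~<>~p2, w0   [~->-rule on 2]
6. p2, w0   [~<>-rule on 5 via w0Rw0]
7. <>~p2, w1   [<>-rule on 4: fresh world w1, w0Rw1]
8. p2, w1   [~<>-rule on 5 via w0Rw1]
9. ~p2, w2   [<>-rule on 7: fresh world w2, w1Rw2]
Accessibility: w0Rw0, w0Rw1, w1Rw0, w1Rw1, w1Rw2, w2Rw1, w2Rw2

Satisfiable (open branch found)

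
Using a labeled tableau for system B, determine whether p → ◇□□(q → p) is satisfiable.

Satisfiable

1. p → ◇□□(q → p), w0
2. ◇□□(q → p), w0   [→-rule on 1 (branches; this branch)]
3. □□(q → p), w1   [◇-rule on 2: fresh world w1, w0Rw1]
4. □(q → p), w0   [□-rule on 3 via w1Rw0]
5. □(q → p), w1   [□-rule on 3 via w1Rw1]
6. q → p, w0   [□-rule on 4 via w0Rw0]
7. q → p, w1   [□-rule on 4 via w0Rw1]
8. p, w0   [→-rule on 6 (branches; this branch)]
9. p, w1   [→-rule on 7 (branches; this branch)]
Accessibility: w0Rw0, w0Rw1, w1Rw0, w1Rw1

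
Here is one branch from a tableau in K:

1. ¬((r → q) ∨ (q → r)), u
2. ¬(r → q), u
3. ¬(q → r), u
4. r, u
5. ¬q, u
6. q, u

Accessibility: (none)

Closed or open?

Yes, closed

Both q and ¬q appear at u.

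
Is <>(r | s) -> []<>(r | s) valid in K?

Tableau for the negation ~(<>(r | s) -> []<>(r | s)):
1. ~(<>(r | s) -> []<>(r | s)), u
2. <>(r | s), u   [~->-rule on 1]
3. ~[]<>(r | s), u   [~->-rule on 1]
4. r | s, v   [<>-rule on 2: fresh world v, uRv]
5. s, v   [|-rule on 4 (branches; this branch)]
6. ~<>(r | s), w   [~[]-rule on 3: fresh world w, uRw]
Accessibility: uRv, uRw
The negation has an open branch (countermodel exists).

Not valid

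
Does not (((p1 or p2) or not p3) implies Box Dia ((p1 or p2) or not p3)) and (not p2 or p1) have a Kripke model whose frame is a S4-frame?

1. not (((p1 or p2) or not p3) implies Box Dia ((p1 or p2) or not p3)) and (not p2 or p1), 0
2. not (((p1 or p2) or not p3) implies Box Dia ((p1 or p2) or not p3)), 0
3. not p2 or p1, 0
4. (p1 or p2) or not p3, 0
5. not Box Dia ((p1 or p2) or not p3), 0
6. p1, 0
7. not p3, 0
8. not Dia ((p1 or p2) or not p3), 1
9. not ((p1 or p2) or not p3), 1
10. not (p1 or p2), 1
11. p3, 1
12. not p1, 1
13. not p2, 1
Accessibility: 0R0, 0R1, 1R1

Satisfiable (open branch found)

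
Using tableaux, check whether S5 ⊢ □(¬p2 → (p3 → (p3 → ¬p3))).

Tableau for the negation ¬□(¬p2 → (p3 → (p3 → ¬p3))):
1. ¬□(¬p2 → (p3 → (p3 → ¬p3))), u
2. ¬(¬p2 → (p3 → (p3 → ¬p3))), v
3. ¬p2, v
4. ¬(p3 → (p3 → ¬p3)), v
5. p3, v
6. ¬(p3 → ¬p3), v
Accessibility: uRu, uRv, vRu, vRv
The negation has an open branch (countermodel exists).

No, not valid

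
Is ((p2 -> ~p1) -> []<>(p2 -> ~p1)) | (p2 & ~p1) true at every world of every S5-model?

Valid in S5

Tableau for the negation ~(((p2 -> ~p1) -> []<>(p2 -> ~p1)) | (p2 & ~p1)):
1. ~(((p2 -> ~p1) -> []<>(p2 -> ~p1)) | (p2 & ~p1)), w0
2. ~((p2 -> ~p1) -> []<>(p2 -> ~p1)), w0   [~|-rule on 1]
3. ~(p2 & ~p1), w0   [~|-rule on 1]
4. p2 -> ~p1, w0   [~->-rule on 2]
5. ~[]<>(p2 -> ~p1), w0   [~->-rule on 2]
6. p1, w0   [~&-rule on 3 (branches; this branch)]
7. ~p2, w0   [->-rule on 4 (branches; this branch)]
8. ~<>(p2 -> ~p1), w1   [~[]-rule on 5: fresh world w1, w0Rw1]
9. ~(p2 -> ~p1), w0   [~<>-rule on 8 via w1Rw0]
10. p2, w0   [~->-rule on 9]
Accessibility: w0Rw0, w0Rw1, w1Rw0, w1Rw1
Branch closes: p2 and ~p2 both at w0.
All branches of the negation close; one closing branch shown above.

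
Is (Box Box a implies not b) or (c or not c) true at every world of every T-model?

Yes, valid

Tableau for the negation not ((Box Box a implies not b) or (c or not c)):
1. not ((Box Box a implies not b) or (c or not c)), u
2. not (Box Box a implies not b), u
3. not (c or not c), u
4. Box Box a, u
5. b, u
6. not c, u
7. c, u
Accessibility: uRu
Branch closes: c and not c both at u.
Every branch of the negation's tableau closes; the branch above is one of them.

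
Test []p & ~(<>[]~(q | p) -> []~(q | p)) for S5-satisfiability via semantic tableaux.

Unsatisfiable (every branch closes)

1. []p & ~(<>[]~(q | p) -> []~(q | p)), 0
2. []p, 0
3. ~(<>[]~(q | p) -> []~(q | p)), 0
4. <>[]~(q | p), 0
5. ~[]~(q | p), 0
6. p, 0
7. []~(q | p), 1
8. p, 1
9. ~(q | p), 0
10. ~q, 0
11. ~p, 0
Accessibility: 0R0, 0R1, 1R0, 1R1
Branch closes: p and ~p both at 0.
Every branch closes; the branch above is one of them.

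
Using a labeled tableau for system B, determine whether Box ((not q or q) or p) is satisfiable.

1. Box ((not q or q) or p), u
2. (not q or q) or p, u
3. p, u
Accessibility: uRu

Yes, satisfiable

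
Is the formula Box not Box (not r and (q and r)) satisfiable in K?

Yes, satisfiable

1. Box not Box (not r and (q and r)), u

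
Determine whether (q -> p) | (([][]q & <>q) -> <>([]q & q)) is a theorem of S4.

Tableau for the negation ~((q -> p) | (([][]q & <>q) -> <>([]q & q))):
1. ~((q -> p) | (([][]q & <>q) -> <>([]q & q))), 0
2. ~(q -> p), 0   [~|-rule on 1]
3. ~(([][]q & <>q) -> <>([]q & q)), 0   [~|-rule on 1]
4. q, 0   [~->-rule on 2]
5. ~p, 0   [~->-rule on 2]
6. [][]q & <>q, 0   [~->-rule on 3]
7. ~<>([]q & q), 0   [~->-rule on 3]
8. [][]q, 0   [&-rule on 6]
9. <>q, 0   [&-rule on 6]
10. ~([]q & q), 0   [~<>-rule on 7 via 0R0]
11. []q, 0   [[]-rule on 8 via 0R0]
12. ~[]q, 0   [~&-rule on 10 (branches; this branch)]
13. q, 1   [<>-rule on 9: fresh world 1, 0R1]
14. ~([]q & q), 1   [~<>-rule on 7 via 0R1]
15. []q, 1   [[]-rule on 8 via 0R1]
16. ~[]q, 1   [~&-rule on 14 (branches; this branch)]
17. ~q, 2   [~[]-rule on 12: fresh world 2, 0R2]
18. ~([]q & q), 2   [~<>-rule on 7 via 0R2]
19. []q, 2   [[]-rule on 8 via 0R2]
20. q, 2   [[]-rule on 11 via 0R2]
Accessibility: 0R0, 0R1, 0R2, 1R1, 2R2
Branch closes: q and ~q both at 2.
Every branch of the negation's tableau closes; the branch above is one of them.

Valid in S4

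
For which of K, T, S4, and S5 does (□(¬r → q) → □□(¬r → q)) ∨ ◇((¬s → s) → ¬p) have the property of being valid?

S4, S5

S4-tableau for the negation ¬((□(¬r → q) → □□(¬r → q)) ∨ ◇((¬s → s) → ¬p)):
1. ¬((□(¬r → q) → □□(¬r → q)) ∨ ◇((¬s → s) → ¬p)), u
2. ¬(□(¬r → q) → □□(¬r → q)), u
3. ¬◇((¬s → s) → ¬p), u
4. □(¬r → q), u
5. ¬□□(¬r → q), u
6. ¬((¬s → s) → ¬p), u
7. ¬s → s, u
8. p, u
9. ¬r → q, u
10. s, u
11. q, u
12. ¬□(¬r → q), v
13. ¬((¬s → s) → ¬p), v
14. ¬s → s, v
15. p, v
16. ¬r → q, v
17. s, v
18. q, v
19. ¬(¬r → q), w
20. ¬r, w
21. ¬q, w
22. ¬((¬s → s) → ¬p), w
23. ¬s → s, w
24. p, w
25. ¬r → q, w
26. s, w
27. q, w
Accessibility: uRu, uRv, uRw, vRv, vRw, wRw
Branch closes: q and ¬q both at w.
Every branch closes (one shown): valid in S4, hence also in S5 (every theorem of S4 is a theorem of S5).
T-tableau for the negation ¬((□(¬r → q) → □□(¬r → q)) ∨ ◇((¬s → s) → ¬p)):
1. ¬((□(¬r → q) → □□(¬r → q)) ∨ ◇((¬s → s) → ¬p)), u
2. ¬(□(¬r → q) → □□(¬r → q)), u
3. ¬◇((¬s → s) → ¬p), u
4. □(¬r → q), u
5. ¬□□(¬r → q), u
6. ¬((¬s → s) → ¬p), u
7. ¬s → s, u
8. p, u
9. ¬r → q, u
10. s, u
11. q, u
12. ¬□(¬r → q), v
13. ¬((¬s → s) → ¬p), v
14. ¬s → s, v
15. p, v
16. ¬r → q, v
17. s, v
18. q, v
19. ¬(¬r → q), w
20. ¬r, w
21. ¬q, w
Accessibility: uRu, uRv, vRv, vRw, wRw
Complete open branch: countermodel on a T-frame, so not valid in T, nor in K (the same frame is also a K-frame).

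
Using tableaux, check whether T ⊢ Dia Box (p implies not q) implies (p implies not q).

No, not valid

Tableau for the negation not (Dia Box (p implies not q) implies (p implies not q)):
1. not (Dia Box (p implies not q) implies (p implies not q)), u
2. Dia Box (p implies not q), u
3. not (p implies not q), u
4. p, u
5. q, u
6. Box (p implies not q), v
7. p implies not q, v
8. not q, v
Accessibility: uRu, uRv, vRv
The negation has an open branch (countermodel exists).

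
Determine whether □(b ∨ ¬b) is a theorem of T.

Valid

Tableau for the negation ¬□(b ∨ ¬b):
1. ¬□(b ∨ ¬b), w0
2. ¬(b ∨ ¬b), w1
3. ¬b, w1
4. b, w1
Accessibility: w0Rw0, w0Rw1, w1Rw1
Branch closes: b and ¬b both at w1.
Every branch of the negation's tableau closes; the branch above is one of them.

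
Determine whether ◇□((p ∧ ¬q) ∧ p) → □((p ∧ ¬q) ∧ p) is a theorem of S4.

Tableau for the negation ¬(◇□((p ∧ ¬q) ∧ p) → □((p ∧ ¬q) ∧ p)):
1. ¬(◇□((p ∧ ¬q) ∧ p) → □((p ∧ ¬q) ∧ p)), 0
2. ◇□((p ∧ ¬q) ∧ p), 0
3. ¬□((p ∧ ¬q) ∧ p), 0
4. □((p ∧ ¬q) ∧ p), 1
5. (p ∧ ¬q) ∧ p, 1
6. p ∧ ¬q, 1
7. p, 1
8. ¬q, 1
9. ¬((p ∧ ¬q) ∧ p), 2
10. ¬p, 2
Accessibility: 0R0, 0R1, 0R2, 1R1, 2R2
The negation has an open branch (countermodel exists).

Not valid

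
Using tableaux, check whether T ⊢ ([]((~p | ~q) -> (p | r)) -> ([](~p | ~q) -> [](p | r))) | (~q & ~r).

Valid

Tableau for the negation ~(([]((~p | ~q) -> (p | r)) -> ([](~p | ~q) -> [](p | r))) | (~q & ~r)):
1. ~(([]((~p | ~q) -> (p | r)) -> ([](~p | ~q) -> [](p | r))) | (~q & ~r)), u
2. ~([]((~p | ~q) -> (p | r)) -> ([](~p | ~q) -> [](p | r))), u
3. ~(~q & ~r), u
4. []((~p | ~q) -> (p | r)), u
5. ~([](~p | ~q) -> [](p | r)), u
6. [](~p | ~q), u
7. ~[](p | r), u
8. (~p | ~q) -> (p | r), u
9. ~p | ~q, u
10. r, u
11. p | r, u
12. ~q, u
13. ~(p | r), v
14. ~p, v
15. ~r, v
16. (~p | ~q) -> (p | r), v
17. ~p | ~q, v
18. p | r, v
19. ~q, v
20. r, v
Accessibility: uRu, uRv, vRv
Branch closes: r and ~r both at v.
Every branch of the negation's tableau closes; the branch above is one of them.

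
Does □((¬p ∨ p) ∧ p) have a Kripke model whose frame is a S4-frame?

1. □((¬p ∨ p) ∧ p), 0
2. (¬p ∨ p) ∧ p, 0
3. ¬p ∨ p, 0
4. p, 0
Accessibility: 0R0

Satisfiable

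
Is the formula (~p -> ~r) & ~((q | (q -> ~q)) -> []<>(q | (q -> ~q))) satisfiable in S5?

Unsatisfiable

1. (~p -> ~r) & ~((q | (q -> ~q)) -> []<>(q | (q -> ~q))), 0
2. ~p -> ~r, 0
3. ~((q | (q -> ~q)) -> []<>(q | (q -> ~q))), 0
4. q | (q -> ~q), 0
5. ~[]<>(q | (q -> ~q)), 0
6. ~r, 0
7. q -> ~q, 0
8. ~q, 0
9. ~<>(q | (q -> ~q)), 1
10. ~(q | (q -> ~q)), 0
11. ~(q -> ~q), 0
12. q, 0
Accessibility: 0R0, 0R1, 1R0, 1R1
Branch closes: q and ~q both at 0.
(One branch shown.) All branches close.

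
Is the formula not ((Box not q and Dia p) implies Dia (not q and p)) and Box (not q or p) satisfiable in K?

Unsatisfiable

1. not ((Box not q and Dia p) implies Dia (not q and p)) and Box (not q or p), w0
2. not ((Box not q and Dia p) implies Dia (not q and p)), w0   [and-rule on 1]
3. Box (not q or p), w0   [and-rule on 1]
4. Box not q and Dia p, w0   [neg-implies-rule on 2]
5. not Dia (not q and p), w0   [neg-implies-rule on 2]
6. Box not q, w0   [and-rule on 4]
7. Dia p, w0   [and-rule on 4]
8. p, w1   [Dia-rule on 7: fresh world w1, w0Rw1]
9. not q or p, w1   [Box-rule on 3 via w0Rw1]
10. not (not q and p), w1   [neg-Dia-rule on 5 via w0Rw1]
11. not q, w1   [Box-rule on 6 via w0Rw1]
12. not p, w1   [neg-and-rule on 10 (branches; this branch)]
Accessibility: w0Rw1
Branch closes: p and not p both at w1.
(One branch shown.) All branches close.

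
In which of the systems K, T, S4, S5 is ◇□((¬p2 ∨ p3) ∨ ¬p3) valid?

T, S4, S5

T-tableau for the negation ¬◇□((¬p2 ∨ p3) ∨ ¬p3):
1. ¬◇□((¬p2 ∨ p3) ∨ ¬p3), u
2. ¬□((¬p2 ∨ p3) ∨ ¬p3), u
3. ¬((¬p2 ∨ p3) ∨ ¬p3), v
4. ¬(¬p2 ∨ p3), v
5. p3, v
6. p2, v
7. ¬p3, v
Accessibility: uRu, uRv, vRv
Branch closes: p3 and ¬p3 both at v.
Every branch closes (one shown): valid in T, hence also in S4, S5 (every theorem of T is a theorem of S4 and S5).
K-tableau for the negation ¬◇□((¬p2 ∨ p3) ∨ ¬p3):
1. ¬◇□((¬p2 ∨ p3) ∨ ¬p3), u
Complete open branch: countermodel on a K-frame, so not valid in K.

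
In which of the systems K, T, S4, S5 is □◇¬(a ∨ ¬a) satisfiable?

T-tableau for the formula:
1. □◇¬(a ∨ ¬a), w0
2. ◇¬(a ∨ ¬a), w0
3. ¬(a ∨ ¬a), w1
4. ¬a, w1
5. a, w1
Accessibility: w0Rw0, w0Rw1, w1Rw1
Branch closes: a and ¬a both at w1.
Every branch closes (one shown): unsatisfiable in T, hence also in S4, S5 (every S4/S5-frame is a T-frame).
K-tableau for the formula:
1. □◇¬(a ∨ ¬a), w0
Complete open branch: satisfiable in K.

K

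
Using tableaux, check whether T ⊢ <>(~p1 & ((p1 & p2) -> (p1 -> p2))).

Tableau for the negation ~<>(~p1 & ((p1 & p2) -> (p1 -> p2))):
1. ~<>(~p1 & ((p1 & p2) -> (p1 -> p2))), 0
2. ~(~p1 & ((p1 & p2) -> (p1 -> p2))), 0
3. p1, 0
Accessibility: 0R0
The negation has an open branch (countermodel exists).

Invalid (countermodel exists)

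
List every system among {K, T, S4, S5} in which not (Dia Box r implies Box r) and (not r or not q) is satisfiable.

K, T, S4

S4-tableau for the formula:
1. not (Dia Box r implies Box r) and (not r or not q), 0
2. not (Dia Box r implies Box r), 0   [and-rule on 1]
3. not r or not q, 0   [and-rule on 1]
4. Dia Box r, 0   [neg-implies-rule on 2]
5. not Box r, 0   [neg-implies-rule on 2]
6. not q, 0   [or-rule on 3 (branches; this branch)]
7. Box r, 1   [Dia-rule on 4: fresh world 1, 0R1]
8. r, 1   [Box-rule on 7 via 1R1]
9. not r, 2   [neg-Box-rule on 5: fresh world 2, 0R2]
Accessibility: 0R0, 0R1, 0R2, 1R1, 2R2
Complete open branch: satisfiable in S4, hence also in K, T (this S4-model is also a K-model and a T-model).
S5-tableau for the formula:
1. not (Dia Box r implies Box r) and (not r or not q), 0
2. not (Dia Box r implies Box r), 0   [and-rule on 1]
3. not r or not q, 0   [and-rule on 1]
4. Dia Box r, 0   [neg-implies-rule on 2]
5. not Box r, 0   [neg-implies-rule on 2]
6. not q, 0   [or-rule on 3 (branches; this branch)]
7. Box r, 1   [Dia-rule on 4: fresh world 1, 0R1]
8. r, 0   [Box-rule on 7 via 1R0]
9. r, 1   [Box-rule on 7 via 1R1]
10. not r, 2   [neg-Box-rule on 5: fresh world 2, 0R2]
11. r, 2   [Box-rule on 7 via 1R2]
Accessibility: 0R0, 0R1, 0R2, 1R0, 1R1, 1R2, 2R0, 2R1, 2R2
Branch closes: r and not r both at 2.
Every branch closes (one shown): unsatisfiable in S5.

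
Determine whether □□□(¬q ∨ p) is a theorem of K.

Tableau for the negation ¬□□□(¬q ∨ p):
1. ¬□□□(¬q ∨ p), 0
2. ¬□□(¬q ∨ p), 1
3. ¬□(¬q ∨ p), 2
4. ¬(¬q ∨ p), 3
5. q, 3
6. ¬p, 3
Accessibility: 0R1, 1R2, 2R3
The negation has an open branch (countermodel exists).

No, not valid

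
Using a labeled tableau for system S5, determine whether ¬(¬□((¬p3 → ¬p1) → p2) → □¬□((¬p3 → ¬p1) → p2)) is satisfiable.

1. ¬(¬□((¬p3 → ¬p1) → p2) → □¬□((¬p3 → ¬p1) → p2)), u
2. ¬□((¬p3 → ¬p1) → p2), u   [¬→-rule on 1]
3. ¬□¬□((¬p3 → ¬p1) → p2), u   [¬→-rule on 1]
4. ¬((¬p3 → ¬p1) → p2), v   [¬□-rule on 2: fresh world v, uRv]
5. ¬p3 → ¬p1, v   [¬→-rule on 4]
6. ¬p2, v   [¬→-rule on 4]
7. ¬p1, v   [→-rule on 5 (branches; this branch)]
8. □((¬p3 → ¬p1) → p2), w   [¬□-rule on 3: fresh world w, uRw]
9. (¬p3 → ¬p1) → p2, u   [□-rule on 8 via wRu]
10. (¬p3 → ¬p1) → p2, v   [□-rule on 8 via wRv]
11. (¬p3 → ¬p1) → p2, w   [□-rule on 8 via wRw]
12. ¬(¬p3 → ¬p1), u   [→-rule on 9 (branches; this branch)]
13. ¬p3, u   [¬→-rule on 12]
14. p1, u   [¬→-rule on 12]
15. ¬(¬p3 → ¬p1), v   [→-rule on 10 (branches; this branch)]
16. ¬p3, v   [¬→-rule on 15]
17. p1, v   [¬→-rule on 15]
Accessibility: uRu, uRv, uRw, vRu, vRv, vRw, wRu, wRv, wRw
Branch closes: p1 and ¬p1 both at v.
Every branch closes; the branch above is one of them.

Unsatisfiable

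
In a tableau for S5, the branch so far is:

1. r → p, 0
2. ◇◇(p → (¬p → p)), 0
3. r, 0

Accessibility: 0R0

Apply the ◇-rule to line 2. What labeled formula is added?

a fresh world 1 with 0R1, and ◇(p → (¬p → p)) at 1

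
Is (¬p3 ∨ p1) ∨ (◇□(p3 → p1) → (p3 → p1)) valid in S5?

Tableau for the negation ¬((¬p3 ∨ p1) ∨ (◇□(p3 → p1) → (p3 → p1))):
1. ¬((¬p3 ∨ p1) ∨ (◇□(p3 → p1) → (p3 → p1))), 0
2. ¬(¬p3 ∨ p1), 0
3. ¬(◇□(p3 → p1) → (p3 → p1)), 0
4. p3, 0
5. ¬p1, 0
6. ◇□(p3 → p1), 0
7. ¬(p3 → p1), 0
8. □(p3 → p1), 1
9. p3 → p1, 0
10. p3 → p1, 1
11. p1, 0
Accessibility: 0R0, 0R1, 1R0, 1R1
Branch closes: p1 and ¬p1 both at 0.
Every branch of the negation's tableau closes; the branch above is one of them.

Valid in S5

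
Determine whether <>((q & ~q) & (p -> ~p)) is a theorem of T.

Tableau for the negation ~<>((q & ~q) & (p -> ~p)):
1. ~<>((q & ~q) & (p -> ~p)), 0
2. ~((q & ~q) & (p -> ~p)), 0
3. ~(p -> ~p), 0
4. p, 0
Accessibility: 0R0
The negation has an open branch (countermodel exists).

Invalid (countermodel exists)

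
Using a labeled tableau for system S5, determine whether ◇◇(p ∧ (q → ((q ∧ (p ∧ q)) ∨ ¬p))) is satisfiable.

1. ◇◇(p ∧ (q → ((q ∧ (p ∧ q)) ∨ ¬p))), 0
2. ◇(p ∧ (q → ((q ∧ (p ∧ q)) ∨ ¬p))), 1
3. p ∧ (q → ((q ∧ (p ∧ q)) ∨ ¬p)), 2
4. p, 2
5. q → ((q ∧ (p ∧ q)) ∨ ¬p), 2
6. (q ∧ (p ∧ q)) ∨ ¬p, 2
7. q ∧ (p ∧ q), 2
8. q, 2
9. p ∧ q, 2
Accessibility: 0R0, 0R1, 0R2, 1R0, 1R1, 1R2, 2R0, 2R1, 2R2

Satisfiable (open branch found)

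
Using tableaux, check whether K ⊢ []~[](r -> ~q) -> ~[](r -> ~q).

No, not valid

Tableau for the negation ~([]~[](r -> ~q) -> ~[](r -> ~q)):
1. ~([]~[](r -> ~q) -> ~[](r -> ~q)), u
2. []~[](r -> ~q), u   [~->-rule on 1]
3. [](r -> ~q), u   [~->-rule on 1]
The negation has an open branch (countermodel exists).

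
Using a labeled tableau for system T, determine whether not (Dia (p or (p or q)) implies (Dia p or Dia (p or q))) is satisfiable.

Unsatisfiable (every branch closes)

1. not (Dia (p or (p or q)) implies (Dia p or Dia (p or q))), 0
2. Dia (p or (p or q)), 0
3. not (Dia p or Dia (p or q)), 0
4. not Dia p, 0
5. not Dia (p or q), 0
6. not p, 0
7. not (p or q), 0
8. not q, 0
9. p or (p or q), 1
10. not p, 1
11. not (p or q), 1
12. not q, 1
13. p or q, 1
14. q, 1
Accessibility: 0R0, 0R1, 1R1
Branch closes: q and not q both at 1.
(One branch shown.) All branches close.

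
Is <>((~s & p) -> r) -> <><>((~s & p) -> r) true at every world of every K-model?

Not valid

Tableau for the negation ~(<>((~s & p) -> r) -> <><>((~s & p) -> r)):
1. ~(<>((~s & p) -> r) -> <><>((~s & p) -> r)), w0
2. <>((~s & p) -> r), w0   [~->-rule on 1]
3. ~<><>((~s & p) -> r), w0   [~->-rule on 1]
4. (~s & p) -> r, w1   [<>-rule on 2: fresh world w1, w0Rw1]
5. ~<>((~s & p) -> r), w1   [~<>-rule on 3 via w0Rw1]
6. r, w1   [->-rule on 4 (branches; this branch)]
Accessibility: w0Rw1
The negation has an open branch (countermodel exists).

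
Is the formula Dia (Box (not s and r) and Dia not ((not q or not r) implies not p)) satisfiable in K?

1. Dia (Box (not s and r) and Dia not ((not q or not r) implies not p)), 0
2. Box (not s and r) and Dia not ((not q or not r) implies not p), 1   [Dia-rule on 1: fresh world 1, 0R1]
3. Box (not s and r), 1   [and-rule on 2]
4. Dia not ((not q or not r) implies not p), 1   [and-rule on 2]
5. not ((not q or not r) implies not p), 2   [Dia-rule on 4: fresh world 2, 1R2]
6. not q or not r, 2   [neg-implies-rule on 5]
7. p, 2   [neg-implies-rule on 5]
8. not s and r, 2   [Box-rule on 3 via 1R2]
9. not s, 2   [and-rule on 8]
10. r, 2   [and-rule on 8]
11. not q, 2   [or-rule on 6 (branches; this branch)]
Accessibility: 0R1, 1R2

Satisfiable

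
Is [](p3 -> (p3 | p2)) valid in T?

Tableau for the negation ~[](p3 -> (p3 | p2)):
1. ~[](p3 -> (p3 | p2)), w0
2. ~(p3 -> (p3 | p2)), w1
3. p3, w1
4. ~(p3 | p2), w1
5. ~p3, w1
6. ~p2, w1
Accessibility: w0Rw0, w0Rw1, w1Rw1
Branch closes: p3 and ~p3 both at w1.
Every branch of the negation's tableau closes; the branch above is one of them.

Valid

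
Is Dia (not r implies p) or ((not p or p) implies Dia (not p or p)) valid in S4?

Valid in S4

Tableau for the negation not (Dia (not r implies p) or ((not p or p) implies Dia (not p or p))):
1. not (Dia (not r implies p) or ((not p or p) implies Dia (not p or p))), 0
2. not Dia (not r implies p), 0   [neg-or-rule on 1]
3. not ((not p or p) implies Dia (not p or p)), 0   [neg-or-rule on 1]
4. not p or p, 0   [neg-implies-rule on 3]
5. not Dia (not p or p), 0   [neg-implies-rule on 3]
6. not (not r implies p), 0   [neg-Dia-rule on 2 via 0R0]
7. not r, 0   [neg-implies-rule on 6]
8. not p, 0   [neg-implies-rule on 6]
9. not (not p or p), 0   [neg-Dia-rule on 5 via 0R0]
10. p, 0   [neg-or-rule on 9]
Accessibility: 0R0
Branch closes: p and not p both at 0.
All branches of the negation close; one closing branch shown above.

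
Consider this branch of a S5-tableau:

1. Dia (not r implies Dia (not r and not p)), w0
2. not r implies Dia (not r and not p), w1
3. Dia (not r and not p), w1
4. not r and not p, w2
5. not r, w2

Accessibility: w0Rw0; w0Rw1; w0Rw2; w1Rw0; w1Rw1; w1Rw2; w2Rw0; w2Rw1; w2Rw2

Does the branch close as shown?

Open

No world carries both an atom and its negation.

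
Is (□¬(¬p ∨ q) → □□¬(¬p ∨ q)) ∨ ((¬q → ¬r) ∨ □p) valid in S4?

Tableau for the negation ¬((□¬(¬p ∨ q) → □□¬(¬p ∨ q)) ∨ ((¬q → ¬r) ∨ □p)):
1. ¬((□¬(¬p ∨ q) → □□¬(¬p ∨ q)) ∨ ((¬q → ¬r) ∨ □p)), u
2. ¬(□¬(¬p ∨ q) → □□¬(¬p ∨ q)), u
3. ¬((¬q → ¬r) ∨ □p), u
4. □¬(¬p ∨ q), u
5. ¬□□¬(¬p ∨ q), u
6. ¬(¬q → ¬r), u
7. ¬□p, u
8. ¬q, u
9. r, u
10. ¬(¬p ∨ q), u
11. p, u
12. ¬□¬(¬p ∨ q), v
13. ¬(¬p ∨ q), v
14. p, v
15. ¬q, v
16. ¬p, w
17. ¬(¬p ∨ q), w
18. p, w
19. ¬q, w
Accessibility: uRu, uRv, uRw, vRv, wRw
Branch closes: p and ¬p both at w.
Every branch of the negation's tableau closes; the branch above is one of them.

Valid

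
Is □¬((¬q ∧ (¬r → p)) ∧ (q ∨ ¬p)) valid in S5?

Tableau for the negation ¬□¬((¬q ∧ (¬r → p)) ∧ (q ∨ ¬p)):
1. ¬□¬((¬q ∧ (¬r → p)) ∧ (q ∨ ¬p)), w0
2. (¬q ∧ (¬r → p)) ∧ (q ∨ ¬p), w1   [¬□-rule on 1: fresh world w1, w0Rw1]
3. ¬q ∧ (¬r → p), w1   [∧-rule on 2]
4. q ∨ ¬p, w1   [∧-rule on 2]
5. ¬q, w1   [∧-rule on 3]
6. ¬r → p, w1   [∧-rule on 3]
7. ¬p, w1   [∨-rule on 4 (branches; this branch)]
8. r, w1   [→-rule on 6 (branches; this branch)]
Accessibility: w0Rw0, w0Rw1, w1Rw0, w1Rw1
The negation has an open branch (countermodel exists).

No, not valid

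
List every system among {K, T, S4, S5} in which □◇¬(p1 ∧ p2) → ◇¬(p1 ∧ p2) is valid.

T, S4, S5

T-tableau for the negation ¬(□◇¬(p1 ∧ p2) → ◇¬(p1 ∧ p2)):
1. ¬(□◇¬(p1 ∧ p2) → ◇¬(p1 ∧ p2)), w0
2. □◇¬(p1 ∧ p2), w0
3. ¬◇¬(p1 ∧ p2), w0
4. ◇¬(p1 ∧ p2), w0
5. p1 ∧ p2, w0
6. p1, w0
7. p2, w0
8. ¬(p1 ∧ p2), w1
9. ◇¬(p1 ∧ p2), w1
10. p1 ∧ p2, w1
11. p1, w1
12. p2, w1
13. ¬p2, w1
Accessibility: w0Rw0, w0Rw1, w1Rw1
Branch closes: p2 and ¬p2 both at w1.
Every branch closes (one shown): valid in T, hence also in S4, S5 (every theorem of T is a theorem of S4 and S5).
K-tableau for the negation ¬(□◇¬(p1 ∧ p2) → ◇¬(p1 ∧ p2)):
1. ¬(□◇¬(p1 ∧ p2) → ◇¬(p1 ∧ p2)), w0
2. □◇¬(p1 ∧ p2), w0
3. ¬◇¬(p1 ∧ p2), w0
Complete open branch: countermodel on a K-frame, so not valid in K.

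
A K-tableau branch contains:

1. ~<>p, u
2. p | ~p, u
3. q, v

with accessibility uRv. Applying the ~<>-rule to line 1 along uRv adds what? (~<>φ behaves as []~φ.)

~<>φ behaves as []~φ: propagate the negated body to each accessible world.

~p, v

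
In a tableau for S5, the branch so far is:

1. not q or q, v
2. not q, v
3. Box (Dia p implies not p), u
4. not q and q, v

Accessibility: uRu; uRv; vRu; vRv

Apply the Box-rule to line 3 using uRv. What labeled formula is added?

Dia p implies not p, v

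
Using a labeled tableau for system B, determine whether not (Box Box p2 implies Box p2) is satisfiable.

No, unsatisfiable

1. not (Box Box p2 implies Box p2), 0
2. Box Box p2, 0
3. not Box p2, 0
4. Box p2, 0
5. p2, 0
6. not p2, 1
7. Box p2, 1
8. p2, 1
Accessibility: 0R0, 0R1, 1R0, 1R1
Branch closes: p2 and not p2 both at 1.
(One branch shown.) All branches close.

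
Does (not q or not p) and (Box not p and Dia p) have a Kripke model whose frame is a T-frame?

1. (not q or not p) and (Box not p and Dia p), w0
2. not q or not p, w0
3. Box not p and Dia p, w0
4. Box not p, w0
5. Dia p, w0
6. not p, w0
7. p, w1
8. not p, w1
Accessibility: w0Rw0, w0Rw1, w1Rw1
Branch closes: p and not p both at w1.
All branches of the tableau close; one closing branch shown above.

Unsatisfiable (every branch closes)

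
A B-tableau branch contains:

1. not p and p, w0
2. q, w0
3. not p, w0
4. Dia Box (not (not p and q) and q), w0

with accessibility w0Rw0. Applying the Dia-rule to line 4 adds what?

a fresh world w1 with w0Rw1, and Box (not (not p and q) and q) at w1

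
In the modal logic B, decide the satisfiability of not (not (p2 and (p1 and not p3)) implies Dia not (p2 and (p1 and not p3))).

1. not (not (p2 and (p1 and not p3)) implies Dia not (p2 and (p1 and not p3))), u
2. not (p2 and (p1 and not p3)), u   [neg-implies-rule on 1]
3. not Dia not (p2 and (p1 and not p3)), u   [neg-implies-rule on 1]
4. p2 and (p1 and not p3), u   [neg-Dia-rule on 3 via uRu]
5. p2, u   [and-rule on 4]
6. p1 and not p3, u   [and-rule on 4]
7. p1, u   [and-rule on 6]
8. not p3, u   [and-rule on 6]
9. not (p1 and not p3), u   [neg-and-rule on 2 (branches; this branch)]
10. p3, u   [neg-and-rule on 9 (branches; this branch)]
Accessibility: uRu
Branch closes: p3 and not p3 both at u.
(One branch shown.) All branches close.

Unsatisfiable (every branch closes)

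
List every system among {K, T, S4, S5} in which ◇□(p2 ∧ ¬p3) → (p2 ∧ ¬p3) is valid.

S5

S4-tableau for the negation ¬(◇□(p2 ∧ ¬p3) → (p2 ∧ ¬p3)):
1. ¬(◇□(p2 ∧ ¬p3) → (p2 ∧ ¬p3)), w0
2. ◇□(p2 ∧ ¬p3), w0
3. ¬(p2 ∧ ¬p3), w0
4. p3, w0
5. □(p2 ∧ ¬p3), w1
6. p2 ∧ ¬p3, w1
7. p2, w1
8. ¬p3, w1
Accessibility: w0Rw0, w0Rw1, w1Rw1
Complete open branch: countermodel on an S4-frame, so not valid in S4, nor in K, T (the same frame is also a K-frame and a T-frame).
S5-tableau for the negation ¬(◇□(p2 ∧ ¬p3) → (p2 ∧ ¬p3)):
1. ¬(◇□(p2 ∧ ¬p3) → (p2 ∧ ¬p3)), w0
2. ◇□(p2 ∧ ¬p3), w0
3. ¬(p2 ∧ ¬p3), w0
4. p3, w0
5. □(p2 ∧ ¬p3), w1
6. p2 ∧ ¬p3, w0
7. p2, w0
8. ¬p3, w0
Accessibility: w0Rw0, w0Rw1, w1Rw0, w1Rw1
Branch closes: p3 and ¬p3 both at w0.
Every branch closes (one shown): valid in S5.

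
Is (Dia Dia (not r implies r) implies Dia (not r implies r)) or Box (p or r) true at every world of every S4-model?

Valid

Tableau for the negation not ((Dia Dia (not r implies r) implies Dia (not r implies r)) or Box (p or r)):
1. not ((Dia Dia (not r implies r) implies Dia (not r implies r)) or Box (p or r)), w0
2. not (Dia Dia (not r implies r) implies Dia (not r implies r)), w0
3. not Box (p or r), w0
4. Dia Dia (not r implies r), w0
5. not Dia (not r implies r), w0
6. not (not r implies r), w0
7. not r, w0
8. not (p or r), w1
9. not p, w1
10. not r, w1
11. not (not r implies r), w1
12. Dia (not r implies r), w2
13. not (not r implies r), w2
14. not r, w2
15. not r implies r, w3
16. not (not r implies r), w3
17. not r, w3
18. r, w3
Accessibility: w0Rw0, w0Rw1, w0Rw2, w0Rw3, w1Rw1, w2Rw2, w2Rw3, w3Rw3
Branch closes: r and not r both at w3.
All branches of the negation close; one closing branch shown above.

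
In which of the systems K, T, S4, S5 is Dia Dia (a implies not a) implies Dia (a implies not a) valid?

T-tableau for the negation not (Dia Dia (a implies not a) implies Dia (a implies not a)):
1. not (Dia Dia (a implies not a) implies Dia (a implies not a)), u
2. Dia Dia (a implies not a), u
3. not Dia (a implies not a), u
4. not (a implies not a), u
5. a, u
6. Dia (a implies not a), v
7. not (a implies not a), v
8. a, v
9. a implies not a, w
10. not a, w
Accessibility: uRu, uRv, vRv, vRw, wRw
Complete open branch: countermodel on a T-frame, so not valid in T, nor in K (the same frame is also a K-frame).
S4-tableau for the negation not (Dia Dia (a implies not a) implies Dia (a implies not a)):
1. not (Dia Dia (a implies not a) implies Dia (a implies not a)), u
2. Dia Dia (a implies not a), u
3. not Dia (a implies not a), u
4. not (a implies not a), u
5. a, u
6. Dia (a implies not a), v
7. not (a implies not a), v
8. a, v
9. a implies not a, w
10. not (a implies not a), w
11. a, w
12. not a, w
Accessibility: uRu, uRv, uRw, vRv, vRw, wRw
Branch closes: a and not a both at w.
Every branch closes (one shown): valid in S4, hence also in S5 (every theorem of S4 is a theorem of S5).

S4, S5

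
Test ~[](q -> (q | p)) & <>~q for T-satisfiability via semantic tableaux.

1. ~[](q -> (q | p)) & <>~q, 0
2. ~[](q -> (q | p)), 0
3. <>~q, 0
4. ~(q -> (q | p)), 1
5. q, 1
6. ~(q | p), 1
7. ~q, 1
8. ~p, 1
Accessibility: 0R0, 0R1, 1R1
Branch closes: q and ~q both at 1.
Every branch closes; the branch above is one of them.

Unsatisfiable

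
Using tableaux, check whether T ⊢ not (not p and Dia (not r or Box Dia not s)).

No, not valid

Tableau for the negation not p and Dia (not r or Box Dia not s):
1. not p and Dia (not r or Box Dia not s), 0
2. not p, 0
3. Dia (not r or Box Dia not s), 0
4. not r or Box Dia not s, 1
5. Box Dia not s, 1
6. Dia not s, 1
7. not s, 2
8. Dia not s, 2
9. not s, 3
Accessibility: 0R0, 0R1, 1R1, 1R2, 2R2, 2R3, 3R3
The negation has an open branch (countermodel exists).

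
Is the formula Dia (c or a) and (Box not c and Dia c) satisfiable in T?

No, unsatisfiable

1. Dia (c or a) and (Box not c and Dia c), 0
2. Dia (c or a), 0
3. Box not c and Dia c, 0
4. Box not c, 0
5. Dia c, 0
6. not c, 0
7. c or a, 1
8. not c, 1
9. a, 1
10. c, 2
11. not c, 2
Accessibility: 0R0, 0R1, 0R2, 1R1, 2R2
Branch closes: c and not c both at 2.
Every branch closes; the branch above is one of them.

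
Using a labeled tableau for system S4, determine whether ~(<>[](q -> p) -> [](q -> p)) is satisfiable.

1. ~(<>[](q -> p) -> [](q -> p)), 0
2. <>[](q -> p), 0
3. ~[](q -> p), 0
4. [](q -> p), 1
5. q -> p, 1
6. p, 1
7. ~(q -> p), 2
8. q, 2
9. ~p, 2
Accessibility: 0R0, 0R1, 0R2, 1R1, 2R2

Satisfiable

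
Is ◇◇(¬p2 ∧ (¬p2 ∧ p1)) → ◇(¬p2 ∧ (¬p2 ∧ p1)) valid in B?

Tableau for the negation ¬(◇◇(¬p2 ∧ (¬p2 ∧ p1)) → ◇(¬p2 ∧ (¬p2 ∧ p1))):
1. ¬(◇◇(¬p2 ∧ (¬p2 ∧ p1)) → ◇(¬p2 ∧ (¬p2 ∧ p1))), 0
2. ◇◇(¬p2 ∧ (¬p2 ∧ p1)), 0
3. ¬◇(¬p2 ∧ (¬p2 ∧ p1)), 0
4. ¬(¬p2 ∧ (¬p2 ∧ p1)), 0
5. ¬(¬p2 ∧ p1), 0
6. ¬p1, 0
7. ◇(¬p2 ∧ (¬p2 ∧ p1)), 1
8. ¬(¬p2 ∧ (¬p2 ∧ p1)), 1
9. ¬(¬p2 ∧ p1), 1
10. ¬p1, 1
11. ¬p2 ∧ (¬p2 ∧ p1), 2
12. ¬p2, 2
13. ¬p2 ∧ p1, 2
14. p1, 2
Accessibility: 0R0, 0R1, 1R0, 1R1, 1R2, 2R1, 2R2
The negation has an open branch (countermodel exists).

No, not valid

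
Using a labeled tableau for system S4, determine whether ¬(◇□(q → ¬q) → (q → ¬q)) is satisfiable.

Satisfiable

1. ¬(◇□(q → ¬q) → (q → ¬q)), 0
2. ◇□(q → ¬q), 0   [¬→-rule on 1]
3. ¬(q → ¬q), 0   [¬→-rule on 1]
4. q, 0   [¬→-rule on 3]
5. □(q → ¬q), 1   [◇-rule on 2: fresh world 1, 0R1]
6. q → ¬q, 1   [□-rule on 5 via 1R1]
7. ¬q, 1   [→-rule on 6 (branches; this branch)]
Accessibility: 0R0, 0R1, 1R1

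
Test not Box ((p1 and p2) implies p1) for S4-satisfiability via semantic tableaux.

1. not Box ((p1 and p2) implies p1), u
2. not ((p1 and p2) implies p1), v   [neg-Box-rule on 1: fresh world v, uRv]
3. p1 and p2, v   [neg-implies-rule on 2]
4. not p1, v   [neg-implies-rule on 2]
5. p1, v   [and-rule on 3]
6. p2, v   [and-rule on 3]
Accessibility: uRu, uRv, vRv
Branch closes: p1 and not p1 both at v.
Every branch closes; the branch above is one of them.

Unsatisfiable (every branch closes)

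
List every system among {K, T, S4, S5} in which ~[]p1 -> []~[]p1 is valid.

S5

S5-tableau for the negation ~(~[]p1 -> []~[]p1):
1. ~(~[]p1 -> []~[]p1), w0
2. ~[]p1, w0
3. ~[]~[]p1, w0
4. ~p1, w1
5. []p1, w2
6. p1, w0
7. p1, w1
Accessibility: w0Rw0, w0Rw1, w0Rw2, w1Rw0, w1Rw1, w1Rw2, w2Rw0, w2Rw1, w2Rw2
Branch closes: p1 and ~p1 both at w1.
Every branch closes (one shown): valid in S5.
S4-tableau for the negation ~(~[]p1 -> []~[]p1):
1. ~(~[]p1 -> []~[]p1), w0
2. ~[]p1, w0
3. ~[]~[]p1, w0
4. ~p1, w1
5. []p1, w2
6. p1, w2
Accessibility: w0Rw0, w0Rw1, w0Rw2, w1Rw1, w2Rw2
Complete open branch: countermodel on an S4-frame, so not valid in S4, nor in K, T (the same frame is also a K-frame and a T-frame).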